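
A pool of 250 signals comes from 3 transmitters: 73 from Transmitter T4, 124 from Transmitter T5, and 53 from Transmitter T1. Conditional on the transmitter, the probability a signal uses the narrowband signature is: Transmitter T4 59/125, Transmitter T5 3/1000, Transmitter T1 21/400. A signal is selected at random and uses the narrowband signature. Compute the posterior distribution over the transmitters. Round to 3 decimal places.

Transmitter T4 0.916, Transmitter T5 0.010, Transmitter T1 0.074

Compute prior × likelihood for every hypothesis:
  Transmitter T4: 0.292 × 0.472 = 0.137824
  Transmitter T5: 0.496 × 0.003 = 0.001488
  Transmitter T1: 0.212 × 0.0525 = 0.01113
Sum = 0.150442.
P(Transmitter T4 | narrowband) = 0.137824/0.150442 ≈ 0.916
P(Transmitter T5 | narrowband) = 0.001488/0.150442 ≈ 0.010
P(Transmitter T1 | narrowband) = 0.01113/0.150442 ≈ 0.074
(Check: 0.916+0.010+0.074 = 1.000.)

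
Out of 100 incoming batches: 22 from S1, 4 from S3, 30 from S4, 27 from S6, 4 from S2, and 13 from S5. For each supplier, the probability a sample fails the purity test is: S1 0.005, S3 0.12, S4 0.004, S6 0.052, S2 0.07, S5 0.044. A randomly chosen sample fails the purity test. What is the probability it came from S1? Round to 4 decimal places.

0.0371

Unnormalized posteriors (prior × likelihood):
  S1: 0.22 × 0.005 = 0.0011
  S3: 0.04 × 0.12 = 0.0048
  S4: 0.3 × 0.004 = 0.0012
  S6: 0.27 × 0.052 = 0.01404
  S2: 0.04 × 0.07 = 0.0028
  S5: 0.13 × 0.044 = 0.00572
Total = 0.02966.
P(S1 | evidence) = 0.0011 / 0.02966 ≈ 0.0371.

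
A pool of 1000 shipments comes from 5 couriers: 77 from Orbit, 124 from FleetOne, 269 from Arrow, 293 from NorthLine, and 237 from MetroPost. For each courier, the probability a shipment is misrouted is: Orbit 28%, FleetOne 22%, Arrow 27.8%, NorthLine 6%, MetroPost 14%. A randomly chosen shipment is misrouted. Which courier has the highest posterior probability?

Arrow

Compute prior × likelihood for every hypothesis:
  Orbit: 0.077 × 0.28 = 0.02156
  FleetOne: 0.124 × 0.22 = 0.02728
  Arrow: 0.269 × 0.278 = 0.074782
  NorthLine: 0.293 × 0.06 = 0.01758
  MetroPost: 0.237 × 0.14 = 0.03318
Sum = 0.174382.
Largest term belongs to Arrow, so Arrow is most probable.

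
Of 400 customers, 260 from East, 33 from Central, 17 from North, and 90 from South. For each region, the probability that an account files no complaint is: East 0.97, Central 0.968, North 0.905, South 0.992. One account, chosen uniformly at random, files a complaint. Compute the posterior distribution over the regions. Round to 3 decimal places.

Taking complements, P(complaint | each) = East 0.03, Central 0.032, North 0.095, South 0.008.
Unnormalized posteriors (prior × likelihood):
  East: 0.65 × 0.03 = 0.0195
  Central: 0.0825 × 0.032 = 0.00264
  North: 0.0425 × 0.095 = 0.0040375
  South: 0.225 × 0.008 = 0.0018
Sum = 0.0279775.
P(East | complaint) = 0.0195/0.0279775 ≈ 0.697
P(Central | complaint) = 0.00264/0.0279775 ≈ 0.094
P(North | complaint) = 0.0040375/0.0279775 ≈ 0.144
P(South | complaint) = 0.0018/0.0279775 ≈ 0.064
(Check: 0.697+0.094+0.144+0.064 = 0.999.)

East 0.697, Central 0.094, North 0.144, South 0.064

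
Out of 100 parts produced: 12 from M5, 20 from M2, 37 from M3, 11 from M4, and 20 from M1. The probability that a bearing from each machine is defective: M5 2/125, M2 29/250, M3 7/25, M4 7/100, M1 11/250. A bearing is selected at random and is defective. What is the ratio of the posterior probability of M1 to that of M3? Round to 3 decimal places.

Prior × likelihood for each hypothesis:
  M5: 0.12 × 0.016 = 0.00192
  M2: 0.2 × 0.116 = 0.0232
  M3: 0.37 × 0.28 = 0.1036
  M4: 0.11 × 0.07 = 0.0077
  M1: 0.2 × 0.044 = 0.0088
Total = 0.14522.
The ratio is 0.0088 / 0.1036 (the normalizer cancels) = 0.085.

0.085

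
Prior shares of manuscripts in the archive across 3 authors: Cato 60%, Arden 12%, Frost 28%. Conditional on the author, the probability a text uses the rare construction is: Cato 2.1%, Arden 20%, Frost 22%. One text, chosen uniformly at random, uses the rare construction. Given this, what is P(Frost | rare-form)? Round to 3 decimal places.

By Bayes' rule, posterior ∝ prior × likelihood:
  Cato: 0.6 × 0.021 = 0.0126
  Arden: 0.12 × 0.2 = 0.024
  Frost: 0.28 × 0.22 = 0.0616
Sum = 0.0982.
P(Frost | evidence) = 0.0616 / 0.0982 ≈ 0.627.

0.627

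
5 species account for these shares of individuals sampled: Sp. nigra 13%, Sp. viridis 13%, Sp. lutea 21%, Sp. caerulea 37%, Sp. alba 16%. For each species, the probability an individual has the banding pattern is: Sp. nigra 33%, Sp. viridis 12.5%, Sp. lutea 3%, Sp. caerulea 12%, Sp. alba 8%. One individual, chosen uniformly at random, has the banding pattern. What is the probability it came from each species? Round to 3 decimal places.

Prior × likelihood for each hypothesis:
  Sp. nigra: 0.13 × 0.33 = 0.0429
  Sp. viridis: 0.13 × 0.125 = 0.01625
  Sp. lutea: 0.21 × 0.03 = 0.0063
  Sp. caerulea: 0.37 × 0.12 = 0.0444
  Sp. alba: 0.16 × 0.08 = 0.0128
Sum = 0.12265.
P(Sp. nigra | banded) = 0.0429/0.12265 ≈ 0.350
P(Sp. viridis | banded) = 0.01625/0.12265 ≈ 0.132
P(Sp. lutea | banded) = 0.0063/0.12265 ≈ 0.051
P(Sp. caerulea | banded) = 0.0444/0.12265 ≈ 0.362
P(Sp. alba | banded) = 0.0128/0.12265 ≈ 0.104
(Check: 0.350+0.132+0.051+0.362+0.104 = 0.999.)

Sp. nigra 0.350, Sp. viridis 0.132, Sp. lutea 0.051, Sp. caerulea 0.362, Sp. alba 0.104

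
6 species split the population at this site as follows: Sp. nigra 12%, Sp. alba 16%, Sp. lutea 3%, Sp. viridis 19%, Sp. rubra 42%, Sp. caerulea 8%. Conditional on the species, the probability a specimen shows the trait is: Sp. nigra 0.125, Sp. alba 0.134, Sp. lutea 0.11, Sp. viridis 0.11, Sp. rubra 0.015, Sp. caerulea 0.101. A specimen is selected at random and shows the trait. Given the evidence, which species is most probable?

By Bayes' rule, posterior ∝ prior × likelihood:
  Sp. nigra: 0.12 × 0.125 = 0.015
  Sp. alba: 0.16 × 0.134 = 0.02144
  Sp. lutea: 0.03 × 0.11 = 0.0033
  Sp. viridis: 0.19 × 0.11 = 0.0209
  Sp. rubra: 0.42 × 0.015 = 0.0063
  Sp. caerulea: 0.08 × 0.101 = 0.00808
Normalizing constant = 0.07502.
Largest term belongs to Sp. alba, so Sp. alba is most probable.

Sp. alba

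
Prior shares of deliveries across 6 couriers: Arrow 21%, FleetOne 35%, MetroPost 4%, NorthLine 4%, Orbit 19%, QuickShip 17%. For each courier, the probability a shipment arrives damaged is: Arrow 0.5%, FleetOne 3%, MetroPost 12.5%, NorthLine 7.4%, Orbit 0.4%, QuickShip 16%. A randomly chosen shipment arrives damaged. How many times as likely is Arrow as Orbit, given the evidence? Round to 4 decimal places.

1.3816

Prior × likelihood for each hypothesis:
  Arrow: 0.21 × 0.005 = 0.00105
  FleetOne: 0.35 × 0.03 = 0.0105
  MetroPost: 0.04 × 0.125 = 0.005
  NorthLine: 0.04 × 0.074 = 0.00296
  Orbit: 0.19 × 0.004 = 0.00076
  QuickShip: 0.17 × 0.16 = 0.0272
Normalizing constant = 0.04747.
The ratio is 0.00105 / 0.00076 (the normalizer cancels) = 1.3816.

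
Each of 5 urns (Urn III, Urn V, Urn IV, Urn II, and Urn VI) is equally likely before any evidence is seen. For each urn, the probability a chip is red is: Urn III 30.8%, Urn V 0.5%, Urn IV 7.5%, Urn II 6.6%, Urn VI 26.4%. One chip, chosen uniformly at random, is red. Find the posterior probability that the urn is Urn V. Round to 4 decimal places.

Since the prior is uniform, the posterior is proportional to the likelihood:
  Urn III: 0.308
  Urn V: 0.005
  Urn IV: 0.075
  Urn II: 0.066
  Urn VI: 0.264
Total = 0.718.
P(Urn V | evidence) = 0.005 / 0.718 ≈ 0.0070.

0.0070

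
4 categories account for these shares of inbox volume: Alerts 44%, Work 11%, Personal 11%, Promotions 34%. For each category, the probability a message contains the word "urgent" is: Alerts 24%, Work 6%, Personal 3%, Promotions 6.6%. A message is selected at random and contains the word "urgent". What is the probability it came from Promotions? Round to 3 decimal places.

By Bayes' rule, posterior ∝ prior × likelihood:
  Alerts: 0.44 × 0.24 = 0.1056
  Work: 0.11 × 0.06 = 0.0066
  Personal: 0.11 × 0.03 = 0.0033
  Promotions: 0.34 × 0.066 = 0.02244
Sum = 0.13794.
P(Promotions | evidence) = 0.02244 / 0.13794 ≈ 0.163.

0.163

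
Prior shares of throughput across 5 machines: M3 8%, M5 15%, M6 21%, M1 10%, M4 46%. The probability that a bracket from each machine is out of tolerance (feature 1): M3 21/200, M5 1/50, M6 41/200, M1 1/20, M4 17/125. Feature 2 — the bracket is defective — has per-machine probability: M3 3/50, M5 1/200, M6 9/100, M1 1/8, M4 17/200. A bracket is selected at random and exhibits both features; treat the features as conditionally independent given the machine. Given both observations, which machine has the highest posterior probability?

M4

By Bayes' rule, posterior ∝ prior × likelihood:
  M3: 0.08 × 0.105 × 0.06 = 0.000504
  M5: 0.15 × 0.02 × 0.005 = 0.000015
  M6: 0.21 × 0.205 × 0.09 = 0.0038745
  M1: 0.1 × 0.05 × 0.125 = 0.000625
  M4: 0.46 × 0.136 × 0.085 = 0.0053176
Normalizing constant = 0.0103361.
Largest term belongs to M4, so M4 is most probable.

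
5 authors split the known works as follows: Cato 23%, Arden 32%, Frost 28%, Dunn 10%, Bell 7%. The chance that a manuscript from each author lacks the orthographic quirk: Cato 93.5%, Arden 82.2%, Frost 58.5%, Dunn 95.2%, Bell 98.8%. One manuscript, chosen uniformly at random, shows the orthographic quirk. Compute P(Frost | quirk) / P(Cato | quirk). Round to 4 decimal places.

7.7726

Taking complements, P(quirk | each) = Cato 0.065, Arden 0.178, Frost 0.415, Dunn 0.048, Bell 0.012.
By Bayes' rule, posterior ∝ prior × likelihood:
  Cato: 0.23 × 0.065 = 0.01495
  Arden: 0.32 × 0.178 = 0.05696
  Frost: 0.28 × 0.415 = 0.1162
  Dunn: 0.1 × 0.048 = 0.0048
  Bell: 0.07 × 0.012 = 0.00084
Sum = 0.19375.
The ratio is 0.1162 / 0.01495 (the normalizer cancels) = 7.7726.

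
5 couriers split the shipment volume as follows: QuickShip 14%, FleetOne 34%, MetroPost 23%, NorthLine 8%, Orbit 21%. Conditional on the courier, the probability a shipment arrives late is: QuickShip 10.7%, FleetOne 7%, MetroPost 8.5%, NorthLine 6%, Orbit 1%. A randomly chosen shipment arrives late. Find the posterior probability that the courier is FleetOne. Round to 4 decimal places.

Compute prior × likelihood for every hypothesis:
  QuickShip: 0.14 × 0.107 = 0.01498
  FleetOne: 0.34 × 0.07 = 0.0238
  MetroPost: 0.23 × 0.085 = 0.01955
  NorthLine: 0.08 × 0.06 = 0.0048
  Orbit: 0.21 × 0.01 = 0.0021
Normalizing constant = 0.06523.
P(FleetOne | evidence) = 0.0238 / 0.06523 ≈ 0.3649.

0.3649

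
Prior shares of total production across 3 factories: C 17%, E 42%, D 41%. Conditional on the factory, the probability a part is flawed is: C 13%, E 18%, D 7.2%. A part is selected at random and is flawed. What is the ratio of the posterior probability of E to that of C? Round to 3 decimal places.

3.421

By Bayes' rule, posterior ∝ prior × likelihood:
  C: 0.17 × 0.13 = 0.0221
  E: 0.42 × 0.18 = 0.0756
  D: 0.41 × 0.072 = 0.02952
Sum = 0.12722.
The ratio is 0.0756 / 0.0221 (the normalizer cancels) = 3.421.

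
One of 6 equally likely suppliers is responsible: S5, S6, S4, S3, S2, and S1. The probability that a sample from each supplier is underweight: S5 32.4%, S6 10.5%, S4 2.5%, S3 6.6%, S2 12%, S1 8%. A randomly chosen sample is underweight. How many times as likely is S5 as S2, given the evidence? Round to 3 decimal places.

With a uniform prior (1/6 each), posterior ∝ likelihood:
  S5: 0.324
  S6: 0.105
  S4: 0.025
  S3: 0.066
  S2: 0.12
  S1: 0.08
Normalizing constant = 0.72.
The ratio is 0.324 / 0.12 (the normalizer cancels) = 2.700.

2.700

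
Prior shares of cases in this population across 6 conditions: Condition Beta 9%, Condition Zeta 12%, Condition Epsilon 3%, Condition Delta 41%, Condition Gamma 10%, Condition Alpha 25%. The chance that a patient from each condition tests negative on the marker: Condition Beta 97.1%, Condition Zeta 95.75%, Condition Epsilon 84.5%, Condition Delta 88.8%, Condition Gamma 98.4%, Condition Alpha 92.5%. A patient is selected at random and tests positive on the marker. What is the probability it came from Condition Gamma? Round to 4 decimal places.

0.0203

Taking complements, P(marker-positive | each) = Condition Beta 0.029, Condition Zeta 0.0425, Condition Epsilon 0.155, Condition Delta 0.112, Condition Gamma 0.016, Condition Alpha 0.075.
Unnormalized posteriors (prior × likelihood):
  Condition Beta: 0.09 × 0.029 = 0.00261
  Condition Zeta: 0.12 × 0.0425 = 0.0051
  Condition Epsilon: 0.03 × 0.155 = 0.00465
  Condition Delta: 0.41 × 0.112 = 0.04592
  Condition Gamma: 0.1 × 0.016 = 0.0016
  Condition Alpha: 0.25 × 0.075 = 0.01875
Sum = 0.07863.
P(Condition Gamma | evidence) = 0.0016 / 0.07863 ≈ 0.0203.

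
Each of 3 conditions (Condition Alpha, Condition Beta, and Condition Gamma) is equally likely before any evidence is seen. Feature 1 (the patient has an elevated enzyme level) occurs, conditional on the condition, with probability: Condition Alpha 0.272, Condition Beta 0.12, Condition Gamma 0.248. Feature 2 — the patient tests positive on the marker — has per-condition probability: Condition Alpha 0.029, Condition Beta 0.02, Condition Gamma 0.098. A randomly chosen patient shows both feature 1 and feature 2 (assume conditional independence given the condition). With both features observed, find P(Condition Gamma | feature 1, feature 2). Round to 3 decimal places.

0.703

Since the prior is uniform, the posterior is proportional to the likelihood:
  Condition Alpha: 0.272 × 0.029 = 0.007888
  Condition Beta: 0.12 × 0.02 = 0.0024
  Condition Gamma: 0.248 × 0.098 = 0.024304
Total = 0.034592.
P(Condition Gamma | evidence) = 0.024304 / 0.034592 ≈ 0.703.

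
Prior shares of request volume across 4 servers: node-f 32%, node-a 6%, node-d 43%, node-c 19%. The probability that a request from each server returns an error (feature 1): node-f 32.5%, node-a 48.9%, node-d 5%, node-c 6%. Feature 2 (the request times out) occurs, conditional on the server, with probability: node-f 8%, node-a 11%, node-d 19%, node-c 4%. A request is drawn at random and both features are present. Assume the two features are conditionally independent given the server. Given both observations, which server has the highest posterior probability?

Unnormalized posteriors (prior × likelihood):
  node-f: 0.32 × 0.325 × 0.08 = 0.00832
  node-a: 0.06 × 0.489 × 0.11 = 0.0032274
  node-d: 0.43 × 0.05 × 0.19 = 0.004085
  node-c: 0.19 × 0.06 × 0.04 = 0.000456
Normalizing constant = 0.0160884.
Largest term belongs to node-f, so node-f is most probable.

node-f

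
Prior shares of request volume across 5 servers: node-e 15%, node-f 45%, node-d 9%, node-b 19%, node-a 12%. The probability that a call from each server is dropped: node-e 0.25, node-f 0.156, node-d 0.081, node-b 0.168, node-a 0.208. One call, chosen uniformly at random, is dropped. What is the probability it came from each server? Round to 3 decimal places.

Prior × likelihood for each hypothesis:
  node-e: 0.15 × 0.25 = 0.0375
  node-f: 0.45 × 0.156 = 0.0702
  node-d: 0.09 × 0.081 = 0.00729
  node-b: 0.19 × 0.168 = 0.03192
  node-a: 0.12 × 0.208 = 0.02496
Sum = 0.17187.
P(node-e | dropped) = 0.0375/0.17187 ≈ 0.218
P(node-f | dropped) = 0.0702/0.17187 ≈ 0.408
P(node-d | dropped) = 0.00729/0.17187 ≈ 0.042
P(node-b | dropped) = 0.03192/0.17187 ≈ 0.186
P(node-a | dropped) = 0.02496/0.17187 ≈ 0.145

node-e 0.218, node-f 0.408, node-d 0.042, node-b 0.186, node-a 0.145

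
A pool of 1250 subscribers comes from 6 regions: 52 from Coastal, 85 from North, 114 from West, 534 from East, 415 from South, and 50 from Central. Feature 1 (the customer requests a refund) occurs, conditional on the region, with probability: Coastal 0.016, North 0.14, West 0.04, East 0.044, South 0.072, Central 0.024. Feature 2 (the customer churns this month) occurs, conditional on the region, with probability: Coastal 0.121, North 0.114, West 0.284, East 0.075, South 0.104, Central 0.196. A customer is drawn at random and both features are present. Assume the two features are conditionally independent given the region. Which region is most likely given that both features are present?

Compute prior × likelihood for every hypothesis:
  Coastal: 0.0416 × 0.016 × 0.121 = 0.0000805376
  North: 0.068 × 0.14 × 0.114 = 0.00108528
  West: 0.0912 × 0.04 × 0.284 = 0.001036032
  East: 0.4272 × 0.044 × 0.075 = 0.00140976
  South: 0.332 × 0.072 × 0.104 = 0.002486016
  Central: 0.04 × 0.024 × 0.196 = 0.00018816
Normalizing constant = 0.0062857856.
Largest term belongs to South, so South is most probable.

South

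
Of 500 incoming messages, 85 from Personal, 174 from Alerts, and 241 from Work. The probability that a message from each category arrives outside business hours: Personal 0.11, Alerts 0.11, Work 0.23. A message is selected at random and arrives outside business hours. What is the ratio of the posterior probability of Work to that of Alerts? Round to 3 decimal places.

2.896

Unnormalized posteriors (prior × likelihood):
  Personal: 0.17 × 0.11 = 0.0187
  Alerts: 0.348 × 0.11 = 0.03828
  Work: 0.482 × 0.23 = 0.11086
Total = 0.16784.
The ratio is 0.11086 / 0.03828 (the normalizer cancels) = 2.896.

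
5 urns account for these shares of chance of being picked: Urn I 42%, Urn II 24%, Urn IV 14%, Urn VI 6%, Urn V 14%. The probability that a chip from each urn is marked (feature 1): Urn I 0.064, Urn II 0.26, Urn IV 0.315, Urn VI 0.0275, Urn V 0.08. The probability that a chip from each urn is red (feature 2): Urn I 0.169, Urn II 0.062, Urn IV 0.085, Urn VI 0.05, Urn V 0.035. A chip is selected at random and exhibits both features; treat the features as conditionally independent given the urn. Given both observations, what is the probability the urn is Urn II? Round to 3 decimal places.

0.306

By Bayes' rule, posterior ∝ prior × likelihood:
  Urn I: 0.42 × 0.064 × 0.169 = 0.00454272
  Urn II: 0.24 × 0.26 × 0.062 = 0.0038688
  Urn IV: 0.14 × 0.315 × 0.085 = 0.0037485
  Urn VI: 0.06 × 0.0275 × 0.05 = 0.0000825
  Urn V: 0.14 × 0.08 × 0.035 = 0.000392
Total = 0.01263452.
P(Urn II | evidence) = 0.0038688 / 0.01263452 ≈ 0.306.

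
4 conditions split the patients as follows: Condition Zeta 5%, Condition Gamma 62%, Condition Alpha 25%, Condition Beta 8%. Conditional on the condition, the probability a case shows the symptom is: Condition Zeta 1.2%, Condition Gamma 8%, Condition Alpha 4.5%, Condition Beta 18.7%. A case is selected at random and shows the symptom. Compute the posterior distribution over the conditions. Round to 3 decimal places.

Condition Zeta 0.008, Condition Gamma 0.649, Condition Alpha 0.147, Condition Beta 0.196

Prior × likelihood for each hypothesis:
  Condition Zeta: 0.05 × 0.012 = 0.0006
  Condition Gamma: 0.62 × 0.08 = 0.0496
  Condition Alpha: 0.25 × 0.045 = 0.01125
  Condition Beta: 0.08 × 0.187 = 0.01496
Normalizing constant = 0.07641.
P(Condition Zeta | symptomatic) = 0.0006/0.07641 ≈ 0.008
P(Condition Gamma | symptomatic) = 0.0496/0.07641 ≈ 0.649
P(Condition Alpha | symptomatic) = 0.01125/0.07641 ≈ 0.147
P(Condition Beta | symptomatic) = 0.01496/0.07641 ≈ 0.196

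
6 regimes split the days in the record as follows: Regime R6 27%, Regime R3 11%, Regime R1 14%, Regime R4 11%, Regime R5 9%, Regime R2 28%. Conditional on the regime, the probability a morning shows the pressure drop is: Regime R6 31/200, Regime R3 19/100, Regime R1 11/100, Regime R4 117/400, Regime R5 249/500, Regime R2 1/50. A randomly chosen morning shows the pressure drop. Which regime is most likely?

Regime R5

Compute prior × likelihood for every hypothesis:
  Regime R6: 0.27 × 0.155 = 0.04185
  Regime R3: 0.11 × 0.19 = 0.0209
  Regime R1: 0.14 × 0.11 = 0.0154
  Regime R4: 0.11 × 0.2925 = 0.032175
  Regime R5: 0.09 × 0.498 = 0.04482
  Regime R2: 0.28 × 0.02 = 0.0056
Total = 0.160745.
Largest term belongs to Regime R5, so Regime R5 is most probable.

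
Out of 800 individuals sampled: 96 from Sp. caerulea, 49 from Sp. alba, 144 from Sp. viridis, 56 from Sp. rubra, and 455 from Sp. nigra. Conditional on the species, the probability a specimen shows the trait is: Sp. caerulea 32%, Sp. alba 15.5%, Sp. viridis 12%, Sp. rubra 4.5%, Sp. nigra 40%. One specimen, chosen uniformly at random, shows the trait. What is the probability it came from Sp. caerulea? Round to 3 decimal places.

Compute prior × likelihood for every hypothesis:
  Sp. caerulea: 0.12 × 0.32 = 0.0384
  Sp. alba: 0.06125 × 0.155 = 0.00949375
  Sp. viridis: 0.18 × 0.12 = 0.0216
  Sp. rubra: 0.07 × 0.045 = 0.00315
  Sp. nigra: 0.56875 × 0.4 = 0.2275
Total = 0.30014375.
P(Sp. caerulea | evidence) = 0.0384 / 0.30014375 ≈ 0.128.

0.128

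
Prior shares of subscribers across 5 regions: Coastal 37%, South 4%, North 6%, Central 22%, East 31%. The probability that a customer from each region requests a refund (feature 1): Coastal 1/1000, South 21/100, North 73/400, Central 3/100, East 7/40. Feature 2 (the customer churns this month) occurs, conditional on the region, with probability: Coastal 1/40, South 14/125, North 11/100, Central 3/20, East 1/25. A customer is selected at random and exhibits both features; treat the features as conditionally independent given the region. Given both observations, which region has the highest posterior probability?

East

Compute prior × likelihood for every hypothesis:
  Coastal: 0.37 × 0.001 × 0.025 = 0.00000925
  South: 0.04 × 0.21 × 0.112 = 0.0009408
  North: 0.06 × 0.1825 × 0.11 = 0.0012045
  Central: 0.22 × 0.03 × 0.15 = 0.00099
  East: 0.31 × 0.175 × 0.04 = 0.00217
Total = 0.00531455.
Largest term belongs to East, so East is most probable.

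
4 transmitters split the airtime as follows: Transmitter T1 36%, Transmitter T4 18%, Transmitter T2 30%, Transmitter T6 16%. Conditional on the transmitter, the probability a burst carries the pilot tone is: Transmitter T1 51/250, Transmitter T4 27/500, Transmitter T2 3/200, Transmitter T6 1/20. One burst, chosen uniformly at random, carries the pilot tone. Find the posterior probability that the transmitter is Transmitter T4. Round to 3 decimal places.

By Bayes' rule, posterior ∝ prior × likelihood:
  Transmitter T1: 0.36 × 0.204 = 0.07344
  Transmitter T4: 0.18 × 0.054 = 0.00972
  Transmitter T2: 0.3 × 0.015 = 0.0045
  Transmitter T6: 0.16 × 0.05 = 0.008
Normalizing constant = 0.09566.
P(Transmitter T4 | evidence) = 0.00972 / 0.09566 ≈ 0.102.

0.102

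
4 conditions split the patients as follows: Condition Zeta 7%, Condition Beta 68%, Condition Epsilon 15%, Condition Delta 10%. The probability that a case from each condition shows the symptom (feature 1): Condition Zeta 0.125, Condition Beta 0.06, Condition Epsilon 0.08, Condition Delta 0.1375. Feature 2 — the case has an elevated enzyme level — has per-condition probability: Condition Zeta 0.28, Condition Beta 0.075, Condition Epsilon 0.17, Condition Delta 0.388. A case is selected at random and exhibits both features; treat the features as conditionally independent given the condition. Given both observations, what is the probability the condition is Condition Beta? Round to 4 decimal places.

Prior × likelihood for each hypothesis:
  Condition Zeta: 0.07 × 0.125 × 0.28 = 0.00245
  Condition Beta: 0.68 × 0.06 × 0.075 = 0.00306
  Condition Epsilon: 0.15 × 0.08 × 0.17 = 0.00204
  Condition Delta: 0.1 × 0.1375 × 0.388 = 0.005335
Sum = 0.012885.
P(Condition Beta | evidence) = 0.00306 / 0.012885 ≈ 0.2375.

0.2375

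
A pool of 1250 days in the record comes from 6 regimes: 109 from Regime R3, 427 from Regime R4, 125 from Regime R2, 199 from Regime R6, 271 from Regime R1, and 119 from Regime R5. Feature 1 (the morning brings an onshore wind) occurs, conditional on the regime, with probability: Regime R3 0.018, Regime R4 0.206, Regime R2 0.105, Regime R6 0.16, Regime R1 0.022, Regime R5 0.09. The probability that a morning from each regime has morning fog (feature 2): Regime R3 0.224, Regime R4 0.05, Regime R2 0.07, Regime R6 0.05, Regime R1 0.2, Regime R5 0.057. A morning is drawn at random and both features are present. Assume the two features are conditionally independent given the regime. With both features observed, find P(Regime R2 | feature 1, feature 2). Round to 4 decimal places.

By Bayes' rule, posterior ∝ prior × likelihood:
  Regime R3: 0.0872 × 0.018 × 0.224 = 0.0003515904
  Regime R4: 0.3416 × 0.206 × 0.05 = 0.00351848
  Regime R2: 0.1 × 0.105 × 0.07 = 0.000735
  Regime R6: 0.1592 × 0.16 × 0.05 = 0.0012736
  Regime R1: 0.2168 × 0.022 × 0.2 = 0.00095392
  Regime R5: 0.0952 × 0.09 × 0.057 = 0.000488376
Sum = 0.0073209664.
P(Regime R2 | evidence) = 0.000735 / 0.0073209664 ≈ 0.1004.

0.1004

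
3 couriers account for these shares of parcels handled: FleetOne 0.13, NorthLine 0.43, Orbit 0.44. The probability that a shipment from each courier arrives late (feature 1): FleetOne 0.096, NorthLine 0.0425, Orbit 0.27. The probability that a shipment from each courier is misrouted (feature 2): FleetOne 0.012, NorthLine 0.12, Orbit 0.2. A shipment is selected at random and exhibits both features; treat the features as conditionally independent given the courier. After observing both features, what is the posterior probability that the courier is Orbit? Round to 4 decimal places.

0.9102

Prior × likelihood for each hypothesis:
  FleetOne: 0.13 × 0.096 × 0.012 = 0.00014976
  NorthLine: 0.43 × 0.0425 × 0.12 = 0.002193
  Orbit: 0.44 × 0.27 × 0.2 = 0.02376
Normalizing constant = 0.02610276.
P(Orbit | evidence) = 0.02376 / 0.02610276 ≈ 0.9102.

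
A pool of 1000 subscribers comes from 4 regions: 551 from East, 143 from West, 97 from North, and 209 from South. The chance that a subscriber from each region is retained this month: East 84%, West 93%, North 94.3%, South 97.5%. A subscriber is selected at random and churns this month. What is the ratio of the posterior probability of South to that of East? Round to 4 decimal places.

Taking complements, P(churn | each) = East 0.16, West 0.07, North 0.057, South 0.025.
Unnormalized posteriors (prior × likelihood):
  East: 0.551 × 0.16 = 0.08816
  West: 0.143 × 0.07 = 0.01001
  North: 0.097 × 0.057 = 0.005529
  South: 0.209 × 0.025 = 0.005225
Total = 0.108924.
The ratio is 0.005225 / 0.08816 (the normalizer cancels) = 0.0593.

0.0593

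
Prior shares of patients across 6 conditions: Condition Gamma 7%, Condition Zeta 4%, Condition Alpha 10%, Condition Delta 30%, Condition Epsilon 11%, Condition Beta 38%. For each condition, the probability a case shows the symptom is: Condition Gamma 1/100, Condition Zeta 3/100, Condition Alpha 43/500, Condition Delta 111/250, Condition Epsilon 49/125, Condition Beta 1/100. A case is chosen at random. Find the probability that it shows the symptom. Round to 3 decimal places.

0.191

By Bayes' rule, posterior ∝ prior × likelihood:
  Condition Gamma: 0.07 × 0.01 = 0.0007
  Condition Zeta: 0.04 × 0.03 = 0.0012
  Condition Alpha: 0.1 × 0.086 = 0.0086
  Condition Delta: 0.3 × 0.444 = 0.1332
  Condition Epsilon: 0.11 × 0.392 = 0.04312
  Condition Beta: 0.38 × 0.01 = 0.0038
P(symptomatic) = 0.0007 + 0.0012 + 0.0086 + 0.1332 + 0.04312 + 0.0038 = 0.19062 → 0.191.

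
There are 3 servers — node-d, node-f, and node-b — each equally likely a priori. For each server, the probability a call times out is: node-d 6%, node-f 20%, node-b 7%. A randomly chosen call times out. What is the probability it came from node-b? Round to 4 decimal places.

With a uniform prior (1/3 each), posterior ∝ likelihood:
  node-d: 0.06
  node-f: 0.2
  node-b: 0.07
Total = 0.33.
P(node-b | evidence) = 0.07 / 0.33 ≈ 0.2121.

0.2121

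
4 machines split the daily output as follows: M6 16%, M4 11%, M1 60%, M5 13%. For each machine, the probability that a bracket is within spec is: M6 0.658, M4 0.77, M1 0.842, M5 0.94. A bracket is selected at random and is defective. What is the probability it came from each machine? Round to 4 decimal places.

M6 0.2996, M4 0.1385, M1 0.5191, M5 0.0427

Taking complements, P(defective | each) = M6 0.342, M4 0.23, M1 0.158, M5 0.06.
Compute prior × likelihood for every hypothesis:
  M6: 0.16 × 0.342 = 0.05472
  M4: 0.11 × 0.23 = 0.0253
  M1: 0.6 × 0.158 = 0.0948
  M5: 0.13 × 0.06 = 0.0078
Normalizing constant = 0.18262.
P(M6 | defective) = 0.05472/0.18262 ≈ 0.2996
P(M4 | defective) = 0.0253/0.18262 ≈ 0.1385
P(M1 | defective) = 0.0948/0.18262 ≈ 0.5191
P(M5 | defective) = 0.0078/0.18262 ≈ 0.0427
(Check: 0.2996+0.1385+0.5191+0.0427 = 0.9999.)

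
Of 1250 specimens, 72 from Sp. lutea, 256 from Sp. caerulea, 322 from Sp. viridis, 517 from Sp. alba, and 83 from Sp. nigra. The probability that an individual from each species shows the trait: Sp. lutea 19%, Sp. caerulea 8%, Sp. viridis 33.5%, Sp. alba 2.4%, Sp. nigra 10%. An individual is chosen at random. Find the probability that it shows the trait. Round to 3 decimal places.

0.130

By Bayes' rule, posterior ∝ prior × likelihood:
  Sp. lutea: 0.0576 × 0.19 = 0.010944
  Sp. caerulea: 0.2048 × 0.08 = 0.016384
  Sp. viridis: 0.2576 × 0.335 = 0.086296
  Sp. alba: 0.4136 × 0.024 = 0.0099264
  Sp. nigra: 0.0664 × 0.1 = 0.00664
P(trait) = 0.010944 + 0.016384 + 0.086296 + 0.0099264 + 0.00664 = 0.1301904 → 0.130.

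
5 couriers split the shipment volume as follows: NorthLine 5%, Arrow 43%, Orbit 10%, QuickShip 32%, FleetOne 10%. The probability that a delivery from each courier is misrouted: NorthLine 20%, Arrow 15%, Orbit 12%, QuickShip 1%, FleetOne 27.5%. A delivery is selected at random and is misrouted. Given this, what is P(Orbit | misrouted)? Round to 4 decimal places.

0.1024

By Bayes' rule, posterior ∝ prior × likelihood:
  NorthLine: 0.05 × 0.2 = 0.01
  Arrow: 0.43 × 0.15 = 0.0645
  Orbit: 0.1 × 0.12 = 0.012
  QuickShip: 0.32 × 0.01 = 0.0032
  FleetOne: 0.1 × 0.275 = 0.0275
Normalizing constant = 0.1172.
P(Orbit | evidence) = 0.012 / 0.1172 ≈ 0.1024.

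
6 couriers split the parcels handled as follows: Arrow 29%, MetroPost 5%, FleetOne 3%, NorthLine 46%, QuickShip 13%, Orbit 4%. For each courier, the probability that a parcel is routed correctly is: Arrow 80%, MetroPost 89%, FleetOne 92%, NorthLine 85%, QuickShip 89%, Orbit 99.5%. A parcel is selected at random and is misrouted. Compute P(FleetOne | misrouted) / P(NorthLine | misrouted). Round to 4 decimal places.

0.0348

Taking complements, P(misrouted | each) = Arrow 0.2, MetroPost 0.11, FleetOne 0.08, NorthLine 0.15, QuickShip 0.11, Orbit 0.005.
Prior × likelihood for each hypothesis:
  Arrow: 0.29 × 0.2 = 0.058
  MetroPost: 0.05 × 0.11 = 0.0055
  FleetOne: 0.03 × 0.08 = 0.0024
  NorthLine: 0.46 × 0.15 = 0.069
  QuickShip: 0.13 × 0.11 = 0.0143
  Orbit: 0.04 × 0.005 = 0.0002
Normalizing constant = 0.1494.
The ratio is 0.0024 / 0.069 (the normalizer cancels) = 0.0348.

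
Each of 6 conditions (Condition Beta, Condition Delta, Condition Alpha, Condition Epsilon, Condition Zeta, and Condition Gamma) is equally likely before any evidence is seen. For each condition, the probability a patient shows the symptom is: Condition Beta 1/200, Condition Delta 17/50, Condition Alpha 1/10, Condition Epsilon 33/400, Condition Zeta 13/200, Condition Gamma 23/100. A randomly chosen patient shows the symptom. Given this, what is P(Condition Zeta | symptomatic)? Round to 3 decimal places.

Since the prior is uniform, the posterior is proportional to the likelihood:
  Condition Beta: 0.005
  Condition Delta: 0.34
  Condition Alpha: 0.1
  Condition Epsilon: 0.0825
  Condition Zeta: 0.065
  Condition Gamma: 0.23
Total = 0.8225.
P(Condition Zeta | evidence) = 0.065 / 0.8225 ≈ 0.079.

0.079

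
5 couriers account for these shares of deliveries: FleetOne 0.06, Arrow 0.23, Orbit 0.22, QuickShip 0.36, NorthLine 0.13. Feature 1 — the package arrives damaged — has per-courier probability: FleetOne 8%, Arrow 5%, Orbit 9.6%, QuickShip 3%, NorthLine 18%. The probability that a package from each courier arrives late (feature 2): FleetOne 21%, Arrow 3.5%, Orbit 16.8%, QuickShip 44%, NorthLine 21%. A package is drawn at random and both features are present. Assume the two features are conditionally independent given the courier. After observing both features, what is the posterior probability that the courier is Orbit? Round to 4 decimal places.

0.2426

Compute prior × likelihood for every hypothesis:
  FleetOne: 0.06 × 0.08 × 0.21 = 0.001008
  Arrow: 0.23 × 0.05 × 0.035 = 0.0004025
  Orbit: 0.22 × 0.096 × 0.168 = 0.00354816
  QuickShip: 0.36 × 0.03 × 0.44 = 0.004752
  NorthLine: 0.13 × 0.18 × 0.21 = 0.004914
Total = 0.01462466.
P(Orbit | evidence) = 0.00354816 / 0.01462466 ≈ 0.2426.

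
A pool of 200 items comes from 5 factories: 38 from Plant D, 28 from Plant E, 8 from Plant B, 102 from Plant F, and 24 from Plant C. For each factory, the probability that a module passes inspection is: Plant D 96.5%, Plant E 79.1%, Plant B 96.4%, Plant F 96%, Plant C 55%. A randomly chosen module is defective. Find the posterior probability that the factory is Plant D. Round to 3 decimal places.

Taking complements, P(defective | each) = Plant D 0.035, Plant E 0.209, Plant B 0.036, Plant F 0.04, Plant C 0.45.
By Bayes' rule, posterior ∝ prior × likelihood:
  Plant D: 0.19 × 0.035 = 0.00665
  Plant E: 0.14 × 0.209 = 0.02926
  Plant B: 0.04 × 0.036 = 0.00144
  Plant F: 0.51 × 0.04 = 0.0204
  Plant C: 0.12 × 0.45 = 0.054
Sum = 0.11175.
P(Plant D | evidence) = 0.00665 / 0.11175 ≈ 0.060.

0.060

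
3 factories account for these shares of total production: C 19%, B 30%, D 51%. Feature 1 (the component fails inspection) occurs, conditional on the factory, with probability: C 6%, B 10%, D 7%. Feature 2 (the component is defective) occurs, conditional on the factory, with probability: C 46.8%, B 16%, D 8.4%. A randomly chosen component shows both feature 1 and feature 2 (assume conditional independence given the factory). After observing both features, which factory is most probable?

C

Prior × likelihood for each hypothesis:
  C: 0.19 × 0.06 × 0.468 = 0.0053352
  B: 0.3 × 0.1 × 0.16 = 0.0048
  D: 0.51 × 0.07 × 0.084 = 0.0029988
Normalizing constant = 0.013134.
Largest term belongs to C, so C is most probable.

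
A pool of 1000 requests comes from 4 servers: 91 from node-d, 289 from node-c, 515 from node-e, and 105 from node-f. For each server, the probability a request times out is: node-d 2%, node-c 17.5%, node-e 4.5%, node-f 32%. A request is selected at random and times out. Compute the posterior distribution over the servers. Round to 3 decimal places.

Prior × likelihood for each hypothesis:
  node-d: 0.091 × 0.02 = 0.00182
  node-c: 0.289 × 0.175 = 0.050575
  node-e: 0.515 × 0.045 = 0.023175
  node-f: 0.105 × 0.32 = 0.0336
Normalizing constant = 0.10917.
P(node-d | timeout) = 0.00182/0.10917 ≈ 0.017
P(node-c | timeout) = 0.050575/0.10917 ≈ 0.463
P(node-e | timeout) = 0.023175/0.10917 ≈ 0.212
P(node-f | timeout) = 0.0336/0.10917 ≈ 0.308

node-d 0.017, node-c 0.463, node-e 0.212, node-f 0.308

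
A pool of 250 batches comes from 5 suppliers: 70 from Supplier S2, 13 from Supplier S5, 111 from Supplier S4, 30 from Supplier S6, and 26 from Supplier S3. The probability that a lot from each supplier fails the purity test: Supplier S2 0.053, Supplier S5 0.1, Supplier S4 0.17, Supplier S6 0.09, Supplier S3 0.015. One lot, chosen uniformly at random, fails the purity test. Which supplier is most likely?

Supplier S4

Unnormalized posteriors (prior × likelihood):
  Supplier S2: 0.28 × 0.053 = 0.01484
  Supplier S5: 0.052 × 0.1 = 0.0052
  Supplier S4: 0.444 × 0.17 = 0.07548
  Supplier S6: 0.12 × 0.09 = 0.0108
  Supplier S3: 0.104 × 0.015 = 0.00156
Normalizing constant = 0.10788.
Largest term belongs to Supplier S4, so Supplier S4 is most probable.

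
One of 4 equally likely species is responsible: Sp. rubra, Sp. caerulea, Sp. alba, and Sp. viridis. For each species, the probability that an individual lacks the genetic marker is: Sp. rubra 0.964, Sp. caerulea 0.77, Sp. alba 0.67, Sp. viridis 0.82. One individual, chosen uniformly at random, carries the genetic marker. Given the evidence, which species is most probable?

Taking complements, P(marker | each) = Sp. rubra 0.036, Sp. caerulea 0.23, Sp. alba 0.33, Sp. viridis 0.18.
With a uniform prior (1/4 each), posterior ∝ likelihood:
  Sp. rubra: 0.036
  Sp. caerulea: 0.23
  Sp. alba: 0.33
  Sp. viridis: 0.18
Normalizing constant = 0.776.
Largest term belongs to Sp. alba, so Sp. alba is most probable.

Sp. alba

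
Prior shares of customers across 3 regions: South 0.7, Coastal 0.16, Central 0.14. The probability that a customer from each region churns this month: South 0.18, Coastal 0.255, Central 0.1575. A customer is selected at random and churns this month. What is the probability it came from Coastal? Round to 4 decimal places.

0.2160

Compute prior × likelihood for every hypothesis:
  South: 0.7 × 0.18 = 0.126
  Coastal: 0.16 × 0.255 = 0.0408
  Central: 0.14 × 0.1575 = 0.02205
Sum = 0.18885.
P(Coastal | evidence) = 0.0408 / 0.18885 ≈ 0.2160.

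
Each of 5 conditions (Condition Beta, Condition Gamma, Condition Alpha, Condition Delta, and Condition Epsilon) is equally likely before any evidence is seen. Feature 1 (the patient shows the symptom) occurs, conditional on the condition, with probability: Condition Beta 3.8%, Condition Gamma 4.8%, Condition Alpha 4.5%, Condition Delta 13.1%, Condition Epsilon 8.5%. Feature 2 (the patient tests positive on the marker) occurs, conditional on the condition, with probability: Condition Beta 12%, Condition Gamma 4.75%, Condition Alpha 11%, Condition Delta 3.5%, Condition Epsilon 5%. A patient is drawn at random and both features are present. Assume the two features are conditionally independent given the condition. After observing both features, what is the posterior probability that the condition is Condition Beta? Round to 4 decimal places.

0.2211

Since the prior is uniform, the posterior is proportional to the likelihood:
  Condition Beta: 0.038 × 0.12 = 0.00456
  Condition Gamma: 0.048 × 0.0475 = 0.00228
  Condition Alpha: 0.045 × 0.11 = 0.00495
  Condition Delta: 0.131 × 0.035 = 0.004585
  Condition Epsilon: 0.085 × 0.05 = 0.00425
Sum = 0.020625.
P(Condition Beta | evidence) = 0.00456 / 0.020625 ≈ 0.2211.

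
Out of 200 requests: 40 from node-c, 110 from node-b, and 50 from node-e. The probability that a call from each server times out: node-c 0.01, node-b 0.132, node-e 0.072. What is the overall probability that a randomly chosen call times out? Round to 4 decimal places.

Prior × likelihood for each hypothesis:
  node-c: 0.2 × 0.01 = 0.002
  node-b: 0.55 × 0.132 = 0.0726
  node-e: 0.25 × 0.072 = 0.018
P(timeout) = 0.002 + 0.0726 + 0.018 = 0.0926 → 0.0926.

0.0926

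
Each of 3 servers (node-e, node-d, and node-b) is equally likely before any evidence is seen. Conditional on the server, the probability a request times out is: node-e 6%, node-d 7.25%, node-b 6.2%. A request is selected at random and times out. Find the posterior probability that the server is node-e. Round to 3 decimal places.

Since the prior is uniform, the posterior is proportional to the likelihood:
  node-e: 0.06
  node-d: 0.0725
  node-b: 0.062
Normalizing constant = 0.1945.
P(node-e | evidence) = 0.06 / 0.1945 ≈ 0.308.

0.308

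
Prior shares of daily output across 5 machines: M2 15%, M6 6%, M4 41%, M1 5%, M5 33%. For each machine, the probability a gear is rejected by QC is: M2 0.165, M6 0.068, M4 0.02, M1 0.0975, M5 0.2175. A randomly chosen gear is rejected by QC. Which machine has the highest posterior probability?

M5

Compute prior × likelihood for every hypothesis:
  M2: 0.15 × 0.165 = 0.02475
  M6: 0.06 × 0.068 = 0.00408
  M4: 0.41 × 0.02 = 0.0082
  M1: 0.05 × 0.0975 = 0.004875
  M5: 0.33 × 0.2175 = 0.071775
Total = 0.11368.
Largest term belongs to M5, so M5 is most probable.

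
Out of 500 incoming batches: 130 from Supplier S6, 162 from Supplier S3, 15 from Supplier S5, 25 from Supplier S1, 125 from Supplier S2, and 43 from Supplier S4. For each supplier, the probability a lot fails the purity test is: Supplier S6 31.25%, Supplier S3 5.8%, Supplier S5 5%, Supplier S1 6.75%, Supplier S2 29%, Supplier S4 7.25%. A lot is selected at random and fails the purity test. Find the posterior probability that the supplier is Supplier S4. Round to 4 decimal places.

0.0340

By Bayes' rule, posterior ∝ prior × likelihood:
  Supplier S6: 0.26 × 0.3125 = 0.08125
  Supplier S3: 0.324 × 0.058 = 0.018792
  Supplier S5: 0.03 × 0.05 = 0.0015
  Supplier S1: 0.05 × 0.0675 = 0.003375
  Supplier S2: 0.25 × 0.29 = 0.0725
  Supplier S4: 0.086 × 0.0725 = 0.006235
Total = 0.183652.
P(Supplier S4 | evidence) = 0.006235 / 0.183652 ≈ 0.0340.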